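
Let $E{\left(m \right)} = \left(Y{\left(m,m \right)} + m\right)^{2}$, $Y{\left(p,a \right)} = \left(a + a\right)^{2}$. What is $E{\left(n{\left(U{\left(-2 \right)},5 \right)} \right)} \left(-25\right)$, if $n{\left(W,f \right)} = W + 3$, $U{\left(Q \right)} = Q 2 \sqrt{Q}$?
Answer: $301975 - 445000 i \sqrt{2} \approx 3.0198 \cdot 10^{5} - 6.2933 \cdot 10^{5} i$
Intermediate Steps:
$U{\left(Q \right)} = 2 Q^{\frac{3}{2}}$ ($U{\left(Q \right)} = 2 Q \sqrt{Q} = 2 Q^{\frac{3}{2}}$)
$n{\left(W,f \right)} = 3 + W$
$Y{\left(p,a \right)} = 4 a^{2}$ ($Y{\left(p,a \right)} = \left(2 a\right)^{2} = 4 a^{2}$)
$E{\left(m \right)} = \left(m + 4 m^{2}\right)^{2}$ ($E{\left(m \right)} = \left(4 m^{2} + m\right)^{2} = \left(m + 4 m^{2}\right)^{2}$)
$E{\left(n{\left(U{\left(-2 \right)},5 \right)} \right)} \left(-25\right) = \left(3 + 2 \left(-2\right)^{\frac{3}{2}}\right)^{2} \left(1 + 4 \left(3 + 2 \left(-2\right)^{\frac{3}{2}}\right)\right)^{2} \left(-25\right) = \left(3 + 2 \left(- 2 i \sqrt{2}\right)\right)^{2} \left(1 + 4 \left(3 + 2 \left(- 2 i \sqrt{2}\right)\right)\right)^{2} \left(-25\right) = \left(3 - 4 i \sqrt{2}\right)^{2} \left(1 + 4 \left(3 - 4 i \sqrt{2}\right)\right)^{2} \left(-25\right) = \left(3 - 4 i \sqrt{2}\right)^{2} \left(1 + \left(12 - 16 i \sqrt{2}\right)\right)^{2} \left(-25\right) = \left(3 - 4 i \sqrt{2}\right)^{2} \left(13 - 16 i \sqrt{2}\right)^{2} \left(-25\right) = - 25 \left(3 - 4 i \sqrt{2}\right)^{2} \left(13 - 16 i \sqrt{2}\right)^{2}$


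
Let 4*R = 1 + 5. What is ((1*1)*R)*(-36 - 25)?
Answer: -183/2 ≈ -91.500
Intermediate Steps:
R = 3/2 (R = (1 + 5)/4 = (¼)*6 = 3/2 ≈ 1.5000)
((1*1)*R)*(-36 - 25) = ((1*1)*(3/2))*(-36 - 25) = (1*(3/2))*(-61) = (3/2)*(-61) = -183/2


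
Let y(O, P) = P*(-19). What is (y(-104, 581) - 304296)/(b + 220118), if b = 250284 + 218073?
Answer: -63067/137695 ≈ -0.45802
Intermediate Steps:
y(O, P) = -19*P
b = 468357
(y(-104, 581) - 304296)/(b + 220118) = (-19*581 - 304296)/(468357 + 220118) = (-11039 - 304296)/688475 = -315335*1/688475 = -63067/137695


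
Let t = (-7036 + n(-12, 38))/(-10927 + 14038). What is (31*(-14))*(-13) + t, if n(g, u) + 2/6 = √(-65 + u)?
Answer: 52635677/9333 + I*√3/1037 ≈ 5639.7 + 0.0016703*I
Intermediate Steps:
n(g, u) = -⅓ + √(-65 + u)
t = -21109/9333 + I*√3/1037 (t = (-7036 + (-⅓ + √(-65 + 38)))/(-10927 + 14038) = (-7036 + (-⅓ + √(-27)))/3111 = (-7036 + (-⅓ + 3*I*√3))*(1/3111) = (-21109/3 + 3*I*√3)*(1/3111) = -21109/9333 + I*√3/1037 ≈ -2.2618 + 0.0016703*I)
(31*(-14))*(-13) + t = (31*(-14))*(-13) + (-21109/9333 + I*√3/1037) = -434*(-13) + (-21109/9333 + I*√3/1037) = 5642 + (-21109/9333 + I*√3/1037) = 52635677/9333 + I*√3/1037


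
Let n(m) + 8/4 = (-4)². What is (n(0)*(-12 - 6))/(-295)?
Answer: 252/295 ≈ 0.85424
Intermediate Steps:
n(m) = 14 (n(m) = -2 + (-4)² = -2 + 16 = 14)
(n(0)*(-12 - 6))/(-295) = (14*(-12 - 6))/(-295) = (14*(-18))*(-1/295) = -252*(-1/295) = 252/295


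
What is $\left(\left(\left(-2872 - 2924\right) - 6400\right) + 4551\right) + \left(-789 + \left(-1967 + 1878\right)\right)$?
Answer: $-8523$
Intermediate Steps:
$\left(\left(\left(-2872 - 2924\right) - 6400\right) + 4551\right) + \left(-789 + \left(-1967 + 1878\right)\right) = \left(\left(-5796 - 6400\right) + 4551\right) - 878 = \left(-12196 + 4551\right) - 878 = -7645 - 878 = -8523$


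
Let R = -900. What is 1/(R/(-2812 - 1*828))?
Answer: 182/45 ≈ 4.0444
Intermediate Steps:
1/(R/(-2812 - 1*828)) = 1/(-900/(-2812 - 1*828)) = 1/(-900/(-2812 - 828)) = 1/(-900/(-3640)) = 1/(-900*(-1/3640)) = 1/(45/182) = 182/45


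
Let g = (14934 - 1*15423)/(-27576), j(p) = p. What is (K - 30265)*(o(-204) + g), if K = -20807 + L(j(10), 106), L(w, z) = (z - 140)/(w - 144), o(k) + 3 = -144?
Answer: 4623069987227/615864 ≈ 7.5066e+6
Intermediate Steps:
o(k) = -147 (o(k) = -3 - 144 = -147)
L(w, z) = (-140 + z)/(-144 + w)
g = 163/9192 (g = (14934 - 15423)*(-1/27576) = -489*(-1/27576) = 163/9192 ≈ 0.017733)
K = -1394052/67 (K = -20807 + (-140 + 106)/(-144 + 10) = -20807 - 34/(-134) = -20807 - 1/134*(-34) = -20807 + 17/67 = -1394052/67 ≈ -20807.)
(K - 30265)*(o(-204) + g) = (-1394052/67 - 30265)*(-147 + 163/9192) = -3421807/67*(-1351061/9192) = 4623069987227/615864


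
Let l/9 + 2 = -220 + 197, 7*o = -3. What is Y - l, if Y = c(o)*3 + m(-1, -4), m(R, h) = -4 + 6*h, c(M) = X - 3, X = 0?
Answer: 188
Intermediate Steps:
o = -3/7 (o = (⅐)*(-3) = -3/7 ≈ -0.42857)
c(M) = -3 (c(M) = 0 - 3 = -3)
Y = -37 (Y = -3*3 + (-4 + 6*(-4)) = -9 + (-4 - 24) = -9 - 28 = -37)
l = -225 (l = -18 + 9*(-220 + 197) = -18 + 9*(-23) = -18 - 207 = -225)
Y - l = -37 - 1*(-225) = -37 + 225 = 188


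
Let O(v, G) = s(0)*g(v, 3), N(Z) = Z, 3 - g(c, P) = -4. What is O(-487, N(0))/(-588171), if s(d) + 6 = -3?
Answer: 21/196057 ≈ 0.00010711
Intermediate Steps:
s(d) = -9 (s(d) = -6 - 3 = -9)
g(c, P) = 7 (g(c, P) = 3 - 1*(-4) = 3 + 4 = 7)
O(v, G) = -63 (O(v, G) = -9*7 = -63)
O(-487, N(0))/(-588171) = -63/(-588171) = -63*(-1/588171) = 21/196057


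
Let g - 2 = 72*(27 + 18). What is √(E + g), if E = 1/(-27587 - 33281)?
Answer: √3002832314935/30434 ≈ 56.939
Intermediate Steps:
g = 3242 (g = 2 + 72*(27 + 18) = 2 + 72*45 = 2 + 3240 = 3242)
E = -1/60868 (E = 1/(-60868) = -1/60868 ≈ -1.6429e-5)
√(E + g) = √(-1/60868 + 3242) = √(197334055/60868) = √3002832314935/30434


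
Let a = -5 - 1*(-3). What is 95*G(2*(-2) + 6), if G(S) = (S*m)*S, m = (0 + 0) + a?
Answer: -760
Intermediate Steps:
a = -2 (a = -5 + 3 = -2)
m = -2 (m = (0 + 0) - 2 = 0 - 2 = -2)
G(S) = -2*S² (G(S) = (S*(-2))*S = (-2*S)*S = -2*S²)
95*G(2*(-2) + 6) = 95*(-2*(2*(-2) + 6)²) = 95*(-2*(-4 + 6)²) = 95*(-2*2²) = 95*(-2*4) = 95*(-8) = -760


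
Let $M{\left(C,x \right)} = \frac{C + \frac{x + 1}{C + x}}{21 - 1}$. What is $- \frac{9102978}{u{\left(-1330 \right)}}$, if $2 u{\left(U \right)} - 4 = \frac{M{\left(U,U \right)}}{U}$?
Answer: $- \frac{429393540912000}{95520157} \approx -4.4953 \cdot 10^{6}$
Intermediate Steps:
$M{\left(C,x \right)} = \frac{C}{20} + \frac{1 + x}{20 \left(C + x\right)}$ ($M{\left(C,x \right)} = \frac{C + \frac{1 + x}{C + x}}{20} = \left(C + \frac{1 + x}{C + x}\right) \frac{1}{20} = \frac{C}{20} + \frac{1 + x}{20 \left(C + x\right)}$)
$u{\left(U \right)} = 2 + \frac{1 + U + 2 U^{2}}{80 U^{2}}$ ($u{\left(U \right)} = 2 + \frac{\frac{1 + U + U^{2} + U U}{20 \left(U + U\right)} \frac{1}{U}}{2} = 2 + \frac{\frac{1 + U + U^{2} + U^{2}}{20 \cdot 2 U} \frac{1}{U}}{2} = 2 + \frac{\frac{\frac{1}{2 U} \left(1 + U + 2 U^{2}\right)}{20} \frac{1}{U}}{2} = 2 + \frac{\frac{1 + U + 2 U^{2}}{40 U} \frac{1}{U}}{2} = 2 + \frac{\frac{1}{40} \frac{1}{U^{2}} \left(1 + U + 2 U^{2}\right)}{2} = 2 + \frac{1 + U + 2 U^{2}}{80 U^{2}}$)
$- \frac{9102978}{u{\left(-1330 \right)}} = - \frac{9102978}{\frac{1}{80} \cdot \frac{1}{1768900} \left(1 - 1330 + 162 \left(-1330\right)^{2}\right)} = - \frac{9102978}{\frac{1}{80} \cdot \frac{1}{1768900} \left(1 - 1330 + 162 \cdot 1768900\right)} = - \frac{9102978}{\frac{1}{80} \cdot \frac{1}{1768900} \left(1 - 1330 + 286561800\right)} = - \frac{9102978}{\frac{1}{80} \cdot \frac{1}{1768900} \cdot 286560471} = - \frac{9102978}{\frac{286560471}{141512000}} = \left(-9102978\right) \frac{141512000}{286560471} = - \frac{429393540912000}{95520157}$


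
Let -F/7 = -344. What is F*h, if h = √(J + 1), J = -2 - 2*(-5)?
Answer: 7224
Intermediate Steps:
J = 8 (J = -2 + 10 = 8)
F = 2408 (F = -7*(-344) = 2408)
h = 3 (h = √(8 + 1) = √9 = 3)
F*h = 2408*3 = 7224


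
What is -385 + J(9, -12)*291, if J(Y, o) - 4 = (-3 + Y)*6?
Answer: 11255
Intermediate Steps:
J(Y, o) = -14 + 6*Y (J(Y, o) = 4 + (-3 + Y)*6 = 4 + (-18 + 6*Y) = -14 + 6*Y)
-385 + J(9, -12)*291 = -385 + (-14 + 6*9)*291 = -385 + (-14 + 54)*291 = -385 + 40*291 = -385 + 11640 = 11255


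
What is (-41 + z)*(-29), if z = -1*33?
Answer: 2146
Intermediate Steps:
z = -33
(-41 + z)*(-29) = (-41 - 33)*(-29) = -74*(-29) = 2146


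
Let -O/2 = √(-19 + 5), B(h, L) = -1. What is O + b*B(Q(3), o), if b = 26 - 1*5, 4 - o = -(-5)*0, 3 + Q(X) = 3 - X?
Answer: -21 - 2*I*√14 ≈ -21.0 - 7.4833*I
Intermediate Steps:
Q(X) = -X (Q(X) = -3 + (3 - X) = -X)
o = 4 (o = 4 - (-5)*(-1*0) = 4 - (-5)*0 = 4 - 1*0 = 4 + 0 = 4)
b = 21 (b = 26 - 5 = 21)
O = -2*I*√14 (O = -2*√(-19 + 5) = -2*I*√14 ≈ -7.4833*I)
O + b*B(Q(3), o) = -2*I*√14 + 21*(-1) = -2*I*√14 - 21 = -21 - 2*I*√14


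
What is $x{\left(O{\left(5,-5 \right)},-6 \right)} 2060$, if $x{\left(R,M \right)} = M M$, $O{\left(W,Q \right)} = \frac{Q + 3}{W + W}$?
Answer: $74160$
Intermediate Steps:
$O{\left(W,Q \right)} = \frac{3 + Q}{2 W}$
$x{\left(R,M \right)} = M^{2}$
$x{\left(O{\left(5,-5 \right)},-6 \right)} 2060 = \left(-6\right)^{2} \cdot 2060 = 36 \cdot 2060 = 74160$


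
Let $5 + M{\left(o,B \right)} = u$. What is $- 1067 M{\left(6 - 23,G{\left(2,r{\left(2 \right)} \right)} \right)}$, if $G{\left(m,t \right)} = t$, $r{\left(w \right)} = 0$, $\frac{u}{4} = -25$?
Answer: $112035$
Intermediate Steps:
$u = -100$ ($u = 4 \left(-25\right) = -100$)
$M{\left(o,B \right)} = -105$ ($M{\left(o,B \right)} = -5 - 100 = -105$)
$- 1067 M{\left(6 - 23,G{\left(2,r{\left(2 \right)} \right)} \right)} = \left(-1067\right) \left(-105\right) = 112035$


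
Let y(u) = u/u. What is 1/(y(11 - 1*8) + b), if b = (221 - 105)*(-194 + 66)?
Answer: -1/14847 ≈ -6.7354e-5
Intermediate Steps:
y(u) = 1
b = -14848 (b = 116*(-128) = -14848)
1/(y(11 - 1*8) + b) = 1/(1 - 14848) = 1/(-14847) = -1/14847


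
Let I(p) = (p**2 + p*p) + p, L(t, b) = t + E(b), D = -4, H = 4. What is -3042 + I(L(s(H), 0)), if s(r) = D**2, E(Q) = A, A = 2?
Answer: -2376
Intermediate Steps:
E(Q) = 2
s(r) = 16 (s(r) = (-4)**2 = 16)
L(t, b) = 2 + t (L(t, b) = t + 2 = 2 + t)
I(p) = p + 2*p**2 (I(p) = (p**2 + p**2) + p = 2*p**2 + p = p + 2*p**2)
-3042 + I(L(s(H), 0)) = -3042 + (2 + 16)*(1 + 2*(2 + 16)) = -3042 + 18*(1 + 2*18) = -3042 + 18*(1 + 36) = -3042 + 18*37 = -3042 + 666 = -2376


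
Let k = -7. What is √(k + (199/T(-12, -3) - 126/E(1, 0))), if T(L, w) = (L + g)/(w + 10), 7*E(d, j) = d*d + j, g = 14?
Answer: I*√770/2 ≈ 13.874*I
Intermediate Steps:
E(d, j) = j/7 + d²/7 (E(d, j) = (d*d + j)/7 = (d² + j)/7 = (j + d²)/7 = j/7 + d²/7)
T(L, w) = (14 + L)/(10 + w) (T(L, w) = (L + 14)/(w + 10) = (14 + L)/(10 + w))
√(k + (199/T(-12, -3) - 126/E(1, 0))) = √(-7 + (199/(((14 - 12)/(10 - 3))) - 126/((⅐)*0 + (⅐)*1²))) = √(-7 + (199/((2/7)) - 126/(0 + (⅐)*1))) = √(-7 + (199/(((⅐)*2)) - 126/(0 + ⅐))) = √(-7 + (199/(2/7) - 126/⅐)) = √(-7 + (199*(7/2) - 126*7)) = √(-7 + (1393/2 - 882)) = √(-7 - 371/2) = √(-385/2) = I*√770/2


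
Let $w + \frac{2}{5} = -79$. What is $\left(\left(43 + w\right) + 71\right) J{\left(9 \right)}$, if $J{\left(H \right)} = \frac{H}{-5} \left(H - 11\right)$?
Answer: $\frac{3114}{25} \approx 124.56$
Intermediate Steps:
$w = - \frac{397}{5}$ ($w = - \frac{2}{5} - 79 = - \frac{397}{5} \approx -79.4$)
$J{\left(H \right)} = - \frac{H \left(-11 + H\right)}{5}$ ($J{\left(H \right)} = H \left(- \frac{1}{5}\right) \left(-11 + H\right) = - \frac{H}{5} \left(-11 + H\right) = - \frac{H \left(-11 + H\right)}{5}$)
$\left(\left(43 + w\right) + 71\right) J{\left(9 \right)} = \left(\left(43 - \frac{397}{5}\right) + 71\right) \frac{1}{5} \cdot 9 \left(11 - 9\right) = \left(- \frac{182}{5} + 71\right) \frac{1}{5} \cdot 9 \left(11 - 9\right) = \frac{173 \cdot \frac{1}{5} \cdot 9 \cdot 2}{5} = \frac{173}{5} \cdot \frac{18}{5} = \frac{3114}{25}$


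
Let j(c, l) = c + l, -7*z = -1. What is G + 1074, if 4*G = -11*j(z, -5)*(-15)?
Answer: 12231/14 ≈ 873.64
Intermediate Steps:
z = 1/7 (z = -1/7*(-1) = 1/7 ≈ 0.14286)
G = -2805/14 (G = (-11*(1/7 - 5)*(-15))/4 = (-11*(-34/7)*(-15))/4 = ((374/7)*(-15))/4 = (1/4)*(-5610/7) = -2805/14 ≈ -200.36)
G + 1074 = -2805/14 + 1074 = 12231/14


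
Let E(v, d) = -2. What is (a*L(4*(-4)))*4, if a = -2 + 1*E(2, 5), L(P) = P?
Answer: 256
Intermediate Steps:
a = -4 (a = -2 + 1*(-2) = -2 - 2 = -4)
(a*L(4*(-4)))*4 = -16*(-4)*4 = -4*(-16)*4 = 64*4 = 256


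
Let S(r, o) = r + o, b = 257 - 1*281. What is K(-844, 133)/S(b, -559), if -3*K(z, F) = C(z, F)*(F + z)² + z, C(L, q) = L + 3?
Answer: -729235/3 ≈ -2.4308e+5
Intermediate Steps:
C(L, q) = 3 + L
K(z, F) = -z/3 - (F + z)²*(3 + z)/3 (K(z, F) = -((3 + z)*(F + z)² + z)/3 = -((F + z)²*(3 + z) + z)/3 = -(z + (F + z)²*(3 + z))/3 = -z/3 - (F + z)²*(3 + z)/3)
b = -24 (b = 257 - 281 = -24)
S(r, o) = o + r
K(-844, 133)/S(b, -559) = (-⅓*(-844) - (133 - 844)²*(3 - 844)/3)/(-559 - 24) = (844/3 - ⅓*(-711)²*(-841))/(-583) = (844/3 - ⅓*505521*(-841))*(-1/583) = (844/3 + 141714387)*(-1/583) = (425144005/3)*(-1/583) = -729235/3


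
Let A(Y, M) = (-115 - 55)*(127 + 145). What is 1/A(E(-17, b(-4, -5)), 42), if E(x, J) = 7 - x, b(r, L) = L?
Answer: -1/46240 ≈ -2.1626e-5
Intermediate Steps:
A(Y, M) = -46240 (A(Y, M) = -170*272 = -46240)
1/A(E(-17, b(-4, -5)), 42) = 1/(-46240) = -1/46240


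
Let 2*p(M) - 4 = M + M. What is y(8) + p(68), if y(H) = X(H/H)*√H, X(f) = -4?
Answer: 70 - 8*√2 ≈ 58.686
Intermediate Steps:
p(M) = 2 + M (p(M) = 2 + (M + M)/2 = 2 + (2*M)/2 = 2 + M)
y(H) = -4*√H
y(8) + p(68) = -8*√2 + (2 + 68) = -8*√2 + 70 = 70 - 8*√2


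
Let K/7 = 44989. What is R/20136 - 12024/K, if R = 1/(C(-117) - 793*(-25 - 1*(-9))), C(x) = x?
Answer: -3043630668821/79716350656488 ≈ -0.038181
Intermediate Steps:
K = 314923 (K = 7*44989 = 314923)
R = 1/12571 (R = 1/(-117 - 793*(-25 - 1*(-9))) = 1/(-117 - 793*(-25 + 9)) = 1/(-117 - 793*(-16)) = 1/(-117 + 12688) = 1/12571 ≈ 7.9548e-5)
R/20136 - 12024/K = (1/12571)/20136 - 12024/314923 = (1/12571)*(1/20136) - 12024*1/314923 = 1/253129656 - 12024/314923 = -3043630668821/79716350656488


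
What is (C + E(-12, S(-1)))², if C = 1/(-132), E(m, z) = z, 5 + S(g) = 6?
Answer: 17161/17424 ≈ 0.98491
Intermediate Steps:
S(g) = 1 (S(g) = -5 + 6 = 1)
C = -1/132 ≈ -0.0075758
(C + E(-12, S(-1)))² = (-1/132 + 1)² = (131/132)² = 17161/17424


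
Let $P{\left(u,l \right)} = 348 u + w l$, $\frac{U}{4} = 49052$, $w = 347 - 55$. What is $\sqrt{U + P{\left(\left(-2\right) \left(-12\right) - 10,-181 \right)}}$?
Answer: $2 \sqrt{37057} \approx 385.0$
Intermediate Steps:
$w = 292$ ($w = 347 - 55 = 292$)
$U = 196208$ ($U = 4 \cdot 49052 = 196208$)
$P{\left(u,l \right)} = 292 l + 348 u$ ($P{\left(u,l \right)} = 348 u + 292 l = 292 l + 348 u$)
$\sqrt{U + P{\left(\left(-2\right) \left(-12\right) - 10,-181 \right)}} = \sqrt{196208 + \left(292 \left(-181\right) + 348 \left(\left(-2\right) \left(-12\right) - 10\right)\right)} = \sqrt{196208 - \left(52852 - 348 \left(24 - 10\right)\right)} = \sqrt{196208 + \left(-52852 + 348 \cdot 14\right)} = \sqrt{196208 + \left(-52852 + 4872\right)} = \sqrt{196208 - 47980} = \sqrt{148228} = 2 \sqrt{37057}$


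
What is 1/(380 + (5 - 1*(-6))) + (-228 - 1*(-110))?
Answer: -46137/391 ≈ -118.00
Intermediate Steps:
1/(380 + (5 - 1*(-6))) + (-228 - 1*(-110)) = 1/(380 + (5 + 6)) + (-228 + 110) = 1/(380 + 11) - 118 = 1/391 - 118 = -46137/391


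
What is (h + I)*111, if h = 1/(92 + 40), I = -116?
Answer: -566507/44 ≈ -12875.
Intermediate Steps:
h = 1/132 ≈ 0.0075758
(h + I)*111 = (1/132 - 116)*111 = -15311/132*111 = -566507/44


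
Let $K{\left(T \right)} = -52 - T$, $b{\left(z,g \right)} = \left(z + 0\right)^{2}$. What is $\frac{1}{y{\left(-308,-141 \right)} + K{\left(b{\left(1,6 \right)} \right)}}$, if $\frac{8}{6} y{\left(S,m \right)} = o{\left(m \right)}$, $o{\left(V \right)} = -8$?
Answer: $- \frac{1}{59} \approx -0.016949$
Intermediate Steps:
$b{\left(z,g \right)} = z^{2}$
$y{\left(S,m \right)} = -6$ ($y{\left(S,m \right)} = \frac{3}{4} \left(-8\right) = -6$)
$\frac{1}{y{\left(-308,-141 \right)} + K{\left(b{\left(1,6 \right)} \right)}} = \frac{1}{-6 - 53} = \frac{1}{-59} = - \frac{1}{59}$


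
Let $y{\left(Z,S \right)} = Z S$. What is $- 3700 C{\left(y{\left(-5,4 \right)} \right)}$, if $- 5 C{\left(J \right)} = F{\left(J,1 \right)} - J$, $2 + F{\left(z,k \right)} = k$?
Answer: $14060$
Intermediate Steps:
$F{\left(z,k \right)} = -2 + k$
$y{\left(Z,S \right)} = S Z$
$C{\left(J \right)} = \frac{1}{5} + \frac{J}{5}$ ($C{\left(J \right)} = - \frac{\left(-2 + 1\right) - J}{5} = - \frac{-1 - J}{5} = \frac{1}{5} + \frac{J}{5}$)
$- 3700 C{\left(y{\left(-5,4 \right)} \right)} = - 3700 \left(\frac{1}{5} + \frac{4 \left(-5\right)}{5}\right) = - 3700 \left(\frac{1}{5} + \frac{1}{5} \left(-20\right)\right) = - 3700 \left(\frac{1}{5} - 4\right) = \left(-3700\right) \left(- \frac{19}{5}\right) = 14060$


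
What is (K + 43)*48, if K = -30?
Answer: 624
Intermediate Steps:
(K + 43)*48 = (-30 + 43)*48 = 13*48 = 624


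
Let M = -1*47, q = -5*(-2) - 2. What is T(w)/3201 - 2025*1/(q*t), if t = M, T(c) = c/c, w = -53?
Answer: 6482401/1203576 ≈ 5.3859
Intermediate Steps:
T(c) = 1
q = 8 (q = 10 - 2 = 8)
M = -47
t = -47
T(w)/3201 - 2025*1/(q*t) = 1/3201 - 2025/((-47*8)) = 1*(1/3201) - 2025/(-376) = 1/3201 - 2025*(-1/376) = 1/3201 + 2025/376 = 6482401/1203576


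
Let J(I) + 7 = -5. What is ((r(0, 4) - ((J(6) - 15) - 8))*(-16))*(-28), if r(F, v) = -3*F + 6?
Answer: 18368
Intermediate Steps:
J(I) = -12 (J(I) = -7 - 5 = -12)
r(F, v) = 6 - 3*F
((r(0, 4) - ((J(6) - 15) - 8))*(-16))*(-28) = (((6 - 3*0) - ((-12 - 15) - 8))*(-16))*(-28) = (((6 + 0) - (-27 - 8))*(-16))*(-28) = ((6 - 1*(-35))*(-16))*(-28) = ((6 + 35)*(-16))*(-28) = (41*(-16))*(-28) = -656*(-28) = 18368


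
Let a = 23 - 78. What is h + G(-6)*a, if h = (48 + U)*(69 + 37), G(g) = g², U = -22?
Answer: 776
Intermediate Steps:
h = 2756 (h = (48 - 22)*(69 + 37) = 26*106 = 2756)
a = -55
h + G(-6)*a = 2756 + (-6)²*(-55) = 2756 + 36*(-55) = 2756 - 1980 = 776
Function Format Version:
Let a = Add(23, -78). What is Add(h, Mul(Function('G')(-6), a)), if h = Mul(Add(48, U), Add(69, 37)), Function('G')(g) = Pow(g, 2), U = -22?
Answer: 776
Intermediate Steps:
h = 2756 (h = Mul(Add(48, -22), Add(69, 37)) = Mul(26, 106) = 2756)
a = -55
Add(h, Mul(Function('G')(-6), a)) = Add(2756, Mul(Pow(-6, 2), -55)) = Add(2756, Mul(36, -55)) = Add(2756, -1980) = 776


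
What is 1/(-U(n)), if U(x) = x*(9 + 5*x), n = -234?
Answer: -1/271674 ≈ -3.6809e-6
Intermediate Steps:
1/(-U(n)) = 1/(-(-234)*(9 + 5*(-234))) = 1/(-(-234)*(9 - 1170)) = 1/(-(-234)*(-1161)) = 1/(-1*271674) = 1/(-271674) = -1/271674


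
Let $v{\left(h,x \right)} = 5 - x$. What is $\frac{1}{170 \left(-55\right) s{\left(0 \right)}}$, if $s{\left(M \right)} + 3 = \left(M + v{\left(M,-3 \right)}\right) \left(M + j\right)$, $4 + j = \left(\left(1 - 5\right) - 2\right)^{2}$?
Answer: $- \frac{1}{2365550} \approx -4.2273 \cdot 10^{-7}$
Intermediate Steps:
$j = 32$ ($j = -4 + \left(\left(1 - 5\right) - 2\right)^{2} = -4 + \left(-4 - 2\right)^{2} = -4 + \left(-6\right)^{2} = -4 + 36 = 32$)
$s{\left(M \right)} = -3 + \left(8 + M\right) \left(32 + M\right)$ ($s{\left(M \right)} = -3 + \left(M + \left(5 - -3\right)\right) \left(M + 32\right) = -3 + \left(M + \left(5 + 3\right)\right) \left(32 + M\right) = -3 + \left(M + 8\right) \left(32 + M\right) = -3 + \left(8 + M\right) \left(32 + M\right)$)
$\frac{1}{170 \left(-55\right) s{\left(0 \right)}} = \frac{1}{170 \left(-55\right) \left(253 + 0^{2} + 40 \cdot 0\right)} = \frac{1}{\left(-9350\right) \left(253 + 0 + 0\right)} = \frac{1}{\left(-9350\right) 253} = \frac{1}{-2365550} = - \frac{1}{2365550}$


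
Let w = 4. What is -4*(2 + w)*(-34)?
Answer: 816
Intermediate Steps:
-4*(2 + w)*(-34) = -4*(2 + 4)*(-34) = -4*6*(-34) = -24*(-34) = 816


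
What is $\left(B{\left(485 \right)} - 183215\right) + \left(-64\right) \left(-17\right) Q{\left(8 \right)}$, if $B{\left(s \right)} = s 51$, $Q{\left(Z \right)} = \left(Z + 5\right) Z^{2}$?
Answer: $746736$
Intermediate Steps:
$Q{\left(Z \right)} = Z^{2} \left(5 + Z\right)$ ($Q{\left(Z \right)} = \left(5 + Z\right) Z^{2} = Z^{2} \left(5 + Z\right)$)
$B{\left(s \right)} = 51 s$
$\left(B{\left(485 \right)} - 183215\right) + \left(-64\right) \left(-17\right) Q{\left(8 \right)} = \left(51 \cdot 485 - 183215\right) + \left(-64\right) \left(-17\right) 8^{2} \left(5 + 8\right) = \left(24735 - 183215\right) + 1088 \cdot 64 \cdot 13 = -158480 + 1088 \cdot 832 = -158480 + 905216 = 746736$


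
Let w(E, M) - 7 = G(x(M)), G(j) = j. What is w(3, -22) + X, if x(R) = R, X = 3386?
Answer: 3371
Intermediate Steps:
w(E, M) = 7 + M
w(3, -22) + X = (7 - 22) + 3386 = -15 + 3386 = 3371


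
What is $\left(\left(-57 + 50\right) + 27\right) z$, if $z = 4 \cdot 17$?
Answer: $1360$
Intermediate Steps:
$z = 68$
$\left(\left(-57 + 50\right) + 27\right) z = \left(\left(-57 + 50\right) + 27\right) 68 = \left(-7 + 27\right) 68 = 20 \cdot 68 = 1360$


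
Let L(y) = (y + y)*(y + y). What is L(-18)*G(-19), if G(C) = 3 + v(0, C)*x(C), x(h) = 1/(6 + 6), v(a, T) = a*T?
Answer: 3888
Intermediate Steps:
v(a, T) = T*a
L(y) = 4*y² (L(y) = (2*y)*(2*y) = 4*y²)
x(h) = 1/12
G(C) = 3 (G(C) = 3 + (C*0)*(1/12) = 3 + 0*(1/12) = 3 + 0 = 3)
L(-18)*G(-19) = (4*(-18)²)*3 = (4*324)*3 = 1296*3 = 3888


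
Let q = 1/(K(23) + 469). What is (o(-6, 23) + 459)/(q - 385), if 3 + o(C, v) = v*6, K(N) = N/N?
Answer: -279180/180949 ≈ -1.5429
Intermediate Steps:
K(N) = 1
o(C, v) = -3 + 6*v (o(C, v) = -3 + v*6 = -3 + 6*v)
q = 1/470 (q = 1/(1 + 469) = 1/470 ≈ 0.0021277)
(o(-6, 23) + 459)/(q - 385) = ((-3 + 6*23) + 459)/(1/470 - 385) = ((-3 + 138) + 459)/(-180949/470) = (135 + 459)*(-470/180949) = 594*(-470/180949) = -279180/180949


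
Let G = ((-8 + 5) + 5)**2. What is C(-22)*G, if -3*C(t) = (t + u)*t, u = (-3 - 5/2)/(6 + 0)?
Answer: -6050/9 ≈ -672.22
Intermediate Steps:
u = -11/12 (u = (-3 - 5*1/2)/6 = (-3 - 5/2)*(1/6) = -11/2*1/6 = -11/12 ≈ -0.91667)
C(t) = -t*(-11/12 + t)/3 (C(t) = -(t - 11/12)*t/3 = -(-11/12 + t)*t/3 = -t*(-11/12 + t)/3)
G = 4 (G = (-3 + 5)**2 = 2**2 = 4)
C(-22)*G = ((1/36)*(-22)*(11 - 12*(-22)))*4 = ((1/36)*(-22)*(11 + 264))*4 = ((1/36)*(-22)*275)*4 = -3025/18*4 = -6050/9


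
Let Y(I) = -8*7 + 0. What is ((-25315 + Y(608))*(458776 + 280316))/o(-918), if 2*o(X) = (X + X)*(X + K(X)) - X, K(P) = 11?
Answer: -40852948/1815 ≈ -22509.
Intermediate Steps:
Y(I) = -56 (Y(I) = -56 + 0 = -56)
o(X) = -X/2 + X*(11 + X) (o(X) = ((X + X)*(X + 11) - X)/2 = ((2*X)*(11 + X) - X)/2 = (2*X*(11 + X) - X)/2 = (-X + 2*X*(11 + X))/2 = -X/2 + X*(11 + X))
((-25315 + Y(608))*(458776 + 280316))/o(-918) = ((-25315 - 56)*(458776 + 280316))/(((1/2)*(-918)*(21 + 2*(-918)))) = (-25371*739092)/(((1/2)*(-918)*(21 - 1836))) = -18751503132/((1/2)*(-918)*(-1815)) = -18751503132/833085 = -18751503132*1/833085 = -40852948/1815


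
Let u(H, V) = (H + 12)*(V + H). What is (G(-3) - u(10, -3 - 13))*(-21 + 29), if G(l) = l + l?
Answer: 1008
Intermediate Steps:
G(l) = 2*l
u(H, V) = (12 + H)*(H + V)
(G(-3) - u(10, -3 - 13))*(-21 + 29) = (2*(-3) - (10² + 12*10 + 12*(-3 - 13) + 10*(-3 - 13)))*(-21 + 29) = (-6 - (100 + 120 + 12*(-16) + 10*(-16)))*8 = (-6 - (100 + 120 - 192 - 160))*8 = (-6 - 1*(-132))*8 = (-6 + 132)*8 = 126*8 = 1008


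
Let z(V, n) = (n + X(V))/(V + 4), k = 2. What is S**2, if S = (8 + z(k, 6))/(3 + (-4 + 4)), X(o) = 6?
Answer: 100/9 ≈ 11.111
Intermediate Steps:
z(V, n) = (6 + n)/(4 + V) (z(V, n) = (n + 6)/(V + 4) = (6 + n)/(4 + V))
S = 10/3 (S = (8 + (6 + 6)/(4 + 2))/(3 + (-4 + 4)) = (8 + 12/6)/(3 + 0) = (8 + (1/6)*12)/3 = (8 + 2)*(1/3) = 10*(1/3) = 10/3 ≈ 3.3333)
S**2 = (10/3)**2 = 100/9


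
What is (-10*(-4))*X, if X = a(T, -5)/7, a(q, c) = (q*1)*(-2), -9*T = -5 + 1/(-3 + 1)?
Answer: -440/63 ≈ -6.9841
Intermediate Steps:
T = 11/18 (T = -(-5 + 1/(-3 + 1))/9 = -(-5 + 1/(-2))/9 = -(-5 + 1*(-1/2))/9 = -(-5 - 1/2)/9 = -1/9*(-11/2) = 11/18 ≈ 0.61111)
a(q, c) = -2*q (a(q, c) = q*(-2) = -2*q)
X = -11/63 (X = -2*11/18/7 = -11/9*1/7 = -11/63 ≈ -0.17460)
(-10*(-4))*X = -10*(-4)*(-11/63) = 40*(-11/63) = -440/63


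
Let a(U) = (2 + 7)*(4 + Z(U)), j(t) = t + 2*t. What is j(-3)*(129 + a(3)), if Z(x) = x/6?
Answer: -3051/2 ≈ -1525.5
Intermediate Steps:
Z(x) = x/6 (Z(x) = x*(⅙) = x/6)
j(t) = 3*t
a(U) = 36 + 3*U/2 (a(U) = (2 + 7)*(4 + U/6) = 9*(4 + U/6) = 36 + 3*U/2)
j(-3)*(129 + a(3)) = (3*(-3))*(129 + (36 + (3/2)*3)) = -9*(129 + (36 + 9/2)) = -9*(129 + 81/2) = -9*339/2 = -3051/2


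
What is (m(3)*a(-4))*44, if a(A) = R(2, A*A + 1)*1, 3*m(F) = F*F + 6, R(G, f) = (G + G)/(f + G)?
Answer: 880/19 ≈ 46.316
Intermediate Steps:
R(G, f) = 2*G/(G + f) (R(G, f) = (2*G)/(G + f) = 2*G/(G + f))
m(F) = 2 + F**2/3 (m(F) = (F*F + 6)/3 = (F**2 + 6)/3 = (6 + F**2)/3 = 2 + F**2/3)
a(A) = 4/(3 + A**2) (a(A) = (2*2/(2 + (A*A + 1)))*1 = (2*2/(2 + (A**2 + 1)))*1 = (2*2/(2 + (1 + A**2)))*1 = (2*2/(3 + A**2))*1 = (4/(3 + A**2))*1 = 4/(3 + A**2))
(m(3)*a(-4))*44 = ((2 + (1/3)*3**2)*(4/(3 + (-4)**2)))*44 = ((2 + (1/3)*9)*(4/(3 + 16)))*44 = ((2 + 3)*(4/19))*44 = (5*(4*(1/19)))*44 = (5*(4/19))*44 = (20/19)*44 = 880/19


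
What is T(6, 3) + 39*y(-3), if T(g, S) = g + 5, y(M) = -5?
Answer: -184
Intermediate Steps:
T(g, S) = 5 + g
T(6, 3) + 39*y(-3) = (5 + 6) + 39*(-5) = 11 - 195 = -184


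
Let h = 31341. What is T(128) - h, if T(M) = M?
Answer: -31213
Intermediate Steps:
T(128) - h = 128 - 1*31341 = 128 - 31341 = -31213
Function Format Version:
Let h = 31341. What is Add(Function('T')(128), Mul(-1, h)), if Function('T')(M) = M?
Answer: -31213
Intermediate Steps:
Add(Function('T')(128), Mul(-1, h)) = Add(128, Mul(-1, 31341)) = Add(128, -31341) = -31213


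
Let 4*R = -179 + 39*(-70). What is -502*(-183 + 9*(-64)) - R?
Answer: 1526981/4 ≈ 3.8175e+5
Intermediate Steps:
R = -2909/4 (R = (-179 + 39*(-70))/4 = (-179 - 2730)/4 = (¼)*(-2909) = -2909/4 ≈ -727.25)
-502*(-183 + 9*(-64)) - R = -502*(-183 + 9*(-64)) - 1*(-2909/4) = -502*(-183 - 576) + 2909/4 = -502*(-759) + 2909/4 = 381018 + 2909/4 = 1526981/4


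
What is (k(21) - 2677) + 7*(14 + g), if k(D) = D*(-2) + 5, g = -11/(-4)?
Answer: -10387/4 ≈ -2596.8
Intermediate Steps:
g = 11/4 (g = -11*(-1/4) = 11/4 ≈ 2.7500)
k(D) = 5 - 2*D (k(D) = -2*D + 5 = 5 - 2*D)
(k(21) - 2677) + 7*(14 + g) = ((5 - 2*21) - 2677) + 7*(14 + 11/4) = ((5 - 42) - 2677) + 7*(67/4) = (-37 - 2677) + 469/4 = -2714 + 469/4 = -10387/4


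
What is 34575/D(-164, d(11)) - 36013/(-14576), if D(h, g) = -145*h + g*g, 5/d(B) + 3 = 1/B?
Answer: 92874118899/23665345808 ≈ 3.9245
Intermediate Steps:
d(B) = 5/(-3 + 1/B)
D(h, g) = g² - 145*h (D(h, g) = -145*h + g² = g² - 145*h)
34575/D(-164, d(11)) - 36013/(-14576) = 34575/((-5*11/(-1 + 3*11))² - 145*(-164)) - 36013/(-14576) = 34575/((-5*11/(-1 + 33))² + 23780) - 36013*(-1/14576) = 34575/((-5*11/32)² + 23780) + 36013/14576 = 34575/((-5*11*1/32)² + 23780) + 36013/14576 = 34575/((-55/32)² + 23780) + 36013/14576 = 34575/(3025/1024 + 23780) + 36013/14576 = 34575/(24353745/1024) + 36013/14576 = 34575*(1024/24353745) + 36013/14576 = 2360320/1623583 + 36013/14576 = 92874118899/23665345808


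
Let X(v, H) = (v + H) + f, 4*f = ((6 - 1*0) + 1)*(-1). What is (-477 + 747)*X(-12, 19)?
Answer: 2835/2 ≈ 1417.5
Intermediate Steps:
f = -7/4 (f = (((6 - 1*0) + 1)*(-1))/4 = (((6 + 0) + 1)*(-1))/4 = ((6 + 1)*(-1))/4 = (7*(-1))/4 = (1/4)*(-7) = -7/4 ≈ -1.7500)
X(v, H) = -7/4 + H + v (X(v, H) = (v + H) - 7/4 = (H + v) - 7/4 = -7/4 + H + v)
(-477 + 747)*X(-12, 19) = (-477 + 747)*(-7/4 + 19 - 12) = 270*(21/4) = 2835/2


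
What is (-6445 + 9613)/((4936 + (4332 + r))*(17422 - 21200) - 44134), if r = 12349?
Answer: -44/1134905 ≈ -3.8770e-5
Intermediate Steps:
(-6445 + 9613)/((4936 + (4332 + r))*(17422 - 21200) - 44134) = (-6445 + 9613)/((4936 + (4332 + 12349))*(17422 - 21200) - 44134) = 3168/((4936 + 16681)*(-3778) - 44134) = 3168/(21617*(-3778) - 44134) = 3168/(-81669026 - 44134) = 3168/(-81713160) = 3168*(-1/81713160) = -44/1134905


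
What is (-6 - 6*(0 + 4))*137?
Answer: -4110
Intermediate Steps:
(-6 - 6*(0 + 4))*137 = (-6 - 6*4)*137 = (-6 - 24)*137 = -30*137 = -4110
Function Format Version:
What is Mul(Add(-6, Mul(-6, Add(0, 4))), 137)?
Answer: -4110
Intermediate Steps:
Mul(Add(-6, Mul(-6, Add(0, 4))), 137) = Mul(Add(-6, Mul(-6, 4)), 137) = Mul(Add(-6, -24), 137) = Mul(-30, 137) = -4110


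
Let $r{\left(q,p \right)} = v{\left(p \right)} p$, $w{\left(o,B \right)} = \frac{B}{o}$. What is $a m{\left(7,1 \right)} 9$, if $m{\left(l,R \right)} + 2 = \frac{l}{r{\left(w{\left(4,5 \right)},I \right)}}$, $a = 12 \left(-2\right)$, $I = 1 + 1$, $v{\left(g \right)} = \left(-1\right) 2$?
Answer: $810$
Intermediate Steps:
$v{\left(g \right)} = -2$
$I = 2$
$a = -24$
$r{\left(q,p \right)} = - 2 p$
$m{\left(l,R \right)} = -2 - \frac{l}{4}$ ($m{\left(l,R \right)} = -2 + \frac{l}{\left(-2\right) 2} = -2 + \frac{l}{-4} = -2 + l \left(- \frac{1}{4}\right) = -2 - \frac{l}{4}$)
$a m{\left(7,1 \right)} 9 = - 24 \left(-2 - \frac{7}{4}\right) 9 = \left(-24\right) \left(- \frac{15}{4}\right) 9 = 90 \cdot 9 = 810$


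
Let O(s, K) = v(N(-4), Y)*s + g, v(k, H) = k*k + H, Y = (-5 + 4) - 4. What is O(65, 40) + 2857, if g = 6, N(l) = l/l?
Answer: 2603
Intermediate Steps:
N(l) = 1
Y = -5 (Y = -1 - 4 = -5)
v(k, H) = H + k² (v(k, H) = k² + H = H + k²)
O(s, K) = 6 - 4*s (O(s, K) = (-5 + 1²)*s + 6 = (-5 + 1)*s + 6 = -4*s + 6 = 6 - 4*s)
O(65, 40) + 2857 = (6 - 4*65) + 2857 = (6 - 260) + 2857 = -254 + 2857 = 2603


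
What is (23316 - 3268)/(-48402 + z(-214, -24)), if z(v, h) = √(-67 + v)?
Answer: -970363296/2342753885 - 20048*I*√281/2342753885 ≈ -0.4142 - 0.00014345*I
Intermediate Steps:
(23316 - 3268)/(-48402 + z(-214, -24)) = (23316 - 3268)/(-48402 + √(-67 - 214)) = 20048/(-48402 + √(-281)) = 20048/(-48402 + I*√281)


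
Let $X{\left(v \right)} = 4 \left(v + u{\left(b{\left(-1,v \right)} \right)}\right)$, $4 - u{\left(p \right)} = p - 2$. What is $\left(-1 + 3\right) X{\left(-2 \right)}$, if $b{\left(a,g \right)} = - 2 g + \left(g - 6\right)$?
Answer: $64$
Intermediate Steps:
$b{\left(a,g \right)} = -6 - g$ ($b{\left(a,g \right)} = - 2 g + \left(g - 6\right) = - 2 g + \left(-6 + g\right) = -6 - g$)
$u{\left(p \right)} = 6 - p$ ($u{\left(p \right)} = 4 - \left(p - 2\right) = 4 - \left(-2 + p\right) = 6 - p$)
$X{\left(v \right)} = 48 + 8 v$ ($X{\left(v \right)} = 4 \left(v - \left(-12 - v\right)\right) = 4 \left(v + \left(6 + \left(6 + v\right)\right)\right) = 4 \left(v + \left(12 + v\right)\right) = 4 \left(12 + 2 v\right) = 48 + 8 v$)
$\left(-1 + 3\right) X{\left(-2 \right)} = \left(-1 + 3\right) \left(48 + 8 \left(-2\right)\right) = 2 \left(48 - 16\right) = 2 \cdot 32 = 64$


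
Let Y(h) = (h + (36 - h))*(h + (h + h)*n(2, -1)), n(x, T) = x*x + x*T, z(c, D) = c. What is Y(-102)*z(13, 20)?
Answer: -238680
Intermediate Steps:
n(x, T) = x² + T*x
Y(h) = 180*h (Y(h) = (h + (36 - h))*(h + (h + h)*(2*(-1 + 2))) = 36*(h + (2*h)*(2*1)) = 36*(h + (2*h)*2) = 36*(h + 4*h) = 36*(5*h) = 180*h)
Y(-102)*z(13, 20) = (180*(-102))*13 = -18360*13 = -238680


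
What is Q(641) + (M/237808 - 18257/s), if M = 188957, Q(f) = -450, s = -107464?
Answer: -1434432721837/3194474864 ≈ -449.04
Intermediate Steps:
Q(641) + (M/237808 - 18257/s) = -450 + (188957/237808 - 18257/(-107464)) = -450 + (188957*(1/237808) - 18257*(-1/107464)) = -450 + (188957/237808 + 18257/107464) = -450 + 3080966963/3194474864 = -1434432721837/3194474864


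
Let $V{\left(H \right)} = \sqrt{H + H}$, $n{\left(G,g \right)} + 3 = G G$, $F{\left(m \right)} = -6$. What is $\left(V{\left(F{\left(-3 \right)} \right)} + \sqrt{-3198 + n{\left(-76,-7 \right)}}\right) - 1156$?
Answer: $-1156 + 5 \sqrt{103} + 2 i \sqrt{3} \approx -1105.3 + 3.4641 i$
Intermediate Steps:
$n{\left(G,g \right)} = -3 + G^{2}$ ($n{\left(G,g \right)} = -3 + G G = -3 + G^{2}$)
$V{\left(H \right)} = \sqrt{2} \sqrt{H}$ ($V{\left(H \right)} = \sqrt{2 H} = \sqrt{2} \sqrt{H}$)
$\left(V{\left(F{\left(-3 \right)} \right)} + \sqrt{-3198 + n{\left(-76,-7 \right)}}\right) - 1156 = \left(\sqrt{2} \sqrt{-6} + \sqrt{-3198 - \left(3 - \left(-76\right)^{2}\right)}\right) - 1156 = \left(\sqrt{2} i \sqrt{6} + \sqrt{-3198 + \left(-3 + 5776\right)}\right) - 1156 = \left(2 i \sqrt{3} + \sqrt{-3198 + 5773}\right) - 1156 = \left(2 i \sqrt{3} + \sqrt{2575}\right) - 1156 = \left(2 i \sqrt{3} + 5 \sqrt{103}\right) - 1156 = \left(5 \sqrt{103} + 2 i \sqrt{3}\right) - 1156 = -1156 + 5 \sqrt{103} + 2 i \sqrt{3}$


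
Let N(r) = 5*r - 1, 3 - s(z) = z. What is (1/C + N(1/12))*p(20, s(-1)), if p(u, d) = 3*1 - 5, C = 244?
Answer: 212/183 ≈ 1.1585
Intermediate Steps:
s(z) = 3 - z
p(u, d) = -2 (p(u, d) = 3 - 5 = -2)
N(r) = -1 + 5*r
(1/C + N(1/12))*p(20, s(-1)) = (1/244 + (-1 + 5/12))*(-2) = (1/244 - 7/12)*(-2) = -106/183*(-2) = 212/183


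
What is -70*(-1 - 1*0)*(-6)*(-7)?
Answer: 2940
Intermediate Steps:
-70*(-1 - 1*0)*(-6)*(-7) = -70*(-1 + 0)*(-6)*(-7) = -(-70)*(-6)*(-7) = -70*6*(-7) = -420*(-7) = 2940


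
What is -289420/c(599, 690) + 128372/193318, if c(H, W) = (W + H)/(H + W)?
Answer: -27974983594/96659 ≈ -2.8942e+5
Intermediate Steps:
c(H, W) = 1 (c(H, W) = (H + W)/(H + W) = 1)
-289420/c(599, 690) + 128372/193318 = -289420/1 + 128372/193318 = -289420*1 + 128372*(1/193318) = -289420 + 64186/96659 = -27974983594/96659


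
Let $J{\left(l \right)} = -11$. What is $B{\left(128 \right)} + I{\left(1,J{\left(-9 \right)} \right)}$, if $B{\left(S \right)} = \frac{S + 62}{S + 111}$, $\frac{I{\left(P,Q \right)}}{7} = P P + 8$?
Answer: $\frac{15247}{239} \approx 63.795$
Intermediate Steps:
$I{\left(P,Q \right)} = 56 + 7 P^{2}$ ($I{\left(P,Q \right)} = 7 \left(P P + 8\right) = 7 \left(P^{2} + 8\right) = 7 \left(8 + P^{2}\right) = 56 + 7 P^{2}$)
$B{\left(S \right)} = \frac{62 + S}{111 + S}$
$B{\left(128 \right)} + I{\left(1,J{\left(-9 \right)} \right)} = \frac{62 + 128}{111 + 128} + \left(56 + 7 \cdot 1^{2}\right) = \frac{1}{239} \cdot 190 + \left(56 + 7 \cdot 1\right) = \frac{1}{239} \cdot 190 + \left(56 + 7\right) = \frac{190}{239} + 63 = \frac{15247}{239}$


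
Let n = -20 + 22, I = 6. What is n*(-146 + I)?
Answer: -280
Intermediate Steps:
n = 2
n*(-146 + I) = 2*(-146 + 6) = 2*(-140) = -280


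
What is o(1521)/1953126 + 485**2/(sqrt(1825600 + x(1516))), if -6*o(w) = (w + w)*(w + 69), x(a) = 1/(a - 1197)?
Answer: -44785/108507 + 235225*sqrt(185774881919)/582366401 ≈ 173.68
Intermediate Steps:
x(a) = 1/(-1197 + a)
o(w) = -w*(69 + w)/3 (o(w) = -(w + w)*(w + 69)/6 = -2*w*(69 + w)/6 = -w*(69 + w)/3)
o(1521)/1953126 + 485**2/(sqrt(1825600 + x(1516))) = -1/3*1521*(69 + 1521)/1953126 + 485**2/(sqrt(1825600 + 1/(-1197 + 1516))) = -1/3*1521*1590*(1/1953126) + 235225/(sqrt(1825600 + 1/319)) = -806130*1/1953126 + 235225/(sqrt(1825600 + 1/319)) = -44785/108507 + 235225/(sqrt(582366401/319)) = -44785/108507 + 235225/((sqrt(185774881919)/319)) = -44785/108507 + 235225*(sqrt(185774881919)/582366401) = -44785/108507 + 235225*sqrt(185774881919)/582366401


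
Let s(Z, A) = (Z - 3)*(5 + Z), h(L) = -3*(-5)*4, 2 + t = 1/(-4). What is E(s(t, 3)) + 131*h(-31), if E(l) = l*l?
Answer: 2065521/256 ≈ 8068.4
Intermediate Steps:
t = -9/4 (t = -2 + 1/(-4) = -2 - ¼ = -9/4 ≈ -2.2500)
h(L) = 60 (h(L) = 15*4 = 60)
s(Z, A) = (-3 + Z)*(5 + Z)
E(l) = l²
E(s(t, 3)) + 131*h(-31) = (-15 + (-9/4)² + 2*(-9/4))² + 131*60 = (-15 + 81/16 - 9/2)² + 7860 = (-231/16)² + 7860 = 53361/256 + 7860 = 2065521/256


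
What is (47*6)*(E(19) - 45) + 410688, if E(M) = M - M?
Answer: 397998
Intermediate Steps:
E(M) = 0
(47*6)*(E(19) - 45) + 410688 = (47*6)*(0 - 45) + 410688 = 282*(-45) + 410688 = -12690 + 410688 = 397998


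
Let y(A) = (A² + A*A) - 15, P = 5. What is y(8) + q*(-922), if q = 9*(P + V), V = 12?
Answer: -140953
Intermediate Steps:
y(A) = -15 + 2*A² (y(A) = (A² + A²) - 15 = 2*A² - 15 = -15 + 2*A²)
q = 153 (q = 9*(5 + 12) = 9*17 = 153)
y(8) + q*(-922) = (-15 + 2*8²) + 153*(-922) = (-15 + 2*64) - 141066 = (-15 + 128) - 141066 = 113 - 141066 = -140953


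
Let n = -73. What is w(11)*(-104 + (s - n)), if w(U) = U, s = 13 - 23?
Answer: -451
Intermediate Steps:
s = -10
w(11)*(-104 + (s - n)) = 11*(-104 + (-10 - 1*(-73))) = 11*(-104 + (-10 + 73)) = 11*(-104 + 63) = 11*(-41) = -451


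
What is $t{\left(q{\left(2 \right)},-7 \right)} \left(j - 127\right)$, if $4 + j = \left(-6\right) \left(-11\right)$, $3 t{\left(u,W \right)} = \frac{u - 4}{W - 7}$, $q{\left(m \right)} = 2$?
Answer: $- \frac{65}{21} \approx -3.0952$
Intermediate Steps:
$t{\left(u,W \right)} = \frac{-4 + u}{3 \left(-7 + W\right)}$ ($t{\left(u,W \right)} = \frac{\left(u - 4\right) \frac{1}{W - 7}}{3} = \frac{\left(-4 + u\right) \frac{1}{-7 + W}}{3} = \frac{\frac{1}{-7 + W} \left(-4 + u\right)}{3} = \frac{-4 + u}{3 \left(-7 + W\right)}$)
$j = 62$ ($j = -4 - -66 = -4 + 66 = 62$)
$t{\left(q{\left(2 \right)},-7 \right)} \left(j - 127\right) = \frac{-4 + 2}{3 \left(-7 - 7\right)} \left(62 - 127\right) = \frac{1}{3} \frac{1}{-14} \left(-2\right) \left(-65\right) = \frac{1}{3} \left(- \frac{1}{14}\right) \left(-2\right) \left(-65\right) = \frac{1}{21} \left(-65\right) = - \frac{65}{21}$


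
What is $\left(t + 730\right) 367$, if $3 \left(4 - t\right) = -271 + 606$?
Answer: $\frac{685189}{3} \approx 2.284 \cdot 10^{5}$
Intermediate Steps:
$t = - \frac{323}{3}$ ($t = 4 - \frac{-271 + 606}{3} = 4 - \frac{335}{3} = - \frac{323}{3} \approx -107.67$)
$\left(t + 730\right) 367 = \left(- \frac{323}{3} + 730\right) 367 = \frac{1867}{3} \cdot 367 = \frac{685189}{3}$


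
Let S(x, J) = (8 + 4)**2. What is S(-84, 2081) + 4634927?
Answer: 4635071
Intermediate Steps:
S(x, J) = 144 (S(x, J) = 12**2 = 144)
S(-84, 2081) + 4634927 = 144 + 4634927 = 4635071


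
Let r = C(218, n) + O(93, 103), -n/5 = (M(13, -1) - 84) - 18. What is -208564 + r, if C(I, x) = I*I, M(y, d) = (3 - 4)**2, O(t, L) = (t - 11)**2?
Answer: -154316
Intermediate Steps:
O(t, L) = (-11 + t)**2
M(y, d) = 1 (M(y, d) = (-1)**2 = 1)
n = 505 (n = -5*((1 - 84) - 18) = -5*(-83 - 18) = -5*(-101) = 505)
C(I, x) = I**2
r = 54248 (r = 218**2 + (-11 + 93)**2 = 47524 + 82**2 = 47524 + 6724 = 54248)
-208564 + r = -208564 + 54248 = -154316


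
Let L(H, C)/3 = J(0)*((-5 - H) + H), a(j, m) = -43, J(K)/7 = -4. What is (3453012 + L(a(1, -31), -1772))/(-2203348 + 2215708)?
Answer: 143893/515 ≈ 279.40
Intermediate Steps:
J(K) = -28 (J(K) = 7*(-4) = -28)
L(H, C) = 420 (L(H, C) = 3*(-28*((-5 - H) + H)) = 3*(-28*(-5)) = 3*140 = 420)
(3453012 + L(a(1, -31), -1772))/(-2203348 + 2215708) = (3453012 + 420)/(-2203348 + 2215708) = 3453432/12360 = 3453432*(1/12360) = 143893/515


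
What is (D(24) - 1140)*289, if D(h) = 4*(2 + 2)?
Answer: -324836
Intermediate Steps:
D(h) = 16 (D(h) = 4*4 = 16)
(D(24) - 1140)*289 = (16 - 1140)*289 = -1124*289 = -324836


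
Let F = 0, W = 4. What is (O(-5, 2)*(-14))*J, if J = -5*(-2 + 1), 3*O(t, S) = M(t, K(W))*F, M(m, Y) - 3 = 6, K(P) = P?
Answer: 0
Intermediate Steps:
M(m, Y) = 9 (M(m, Y) = 3 + 6 = 9)
O(t, S) = 0 (O(t, S) = (9*0)/3 = (⅓)*0 = 0)
J = 5 (J = -5*(-1) = 5)
(O(-5, 2)*(-14))*J = (0*(-14))*5 = 0*5 = 0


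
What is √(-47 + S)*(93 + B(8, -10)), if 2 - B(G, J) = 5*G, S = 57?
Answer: 55*√10 ≈ 173.93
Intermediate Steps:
B(G, J) = 2 - 5*G
√(-47 + S)*(93 + B(8, -10)) = √(-47 + 57)*(93 + (2 - 5*8)) = √10*(93 + (2 - 40)) = √10*(93 - 38) = √10*55 = 55*√10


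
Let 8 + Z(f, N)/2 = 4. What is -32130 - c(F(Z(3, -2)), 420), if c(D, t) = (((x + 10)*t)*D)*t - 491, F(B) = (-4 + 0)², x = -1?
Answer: -25433239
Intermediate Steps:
Z(f, N) = -8 (Z(f, N) = -16 + 2*4 = -16 + 8 = -8)
F(B) = 16 (F(B) = (-4)² = 16)
c(D, t) = -491 + 9*D*t² (c(D, t) = (((-1 + 10)*t)*D)*t - 491 = ((9*t)*D)*t - 491 = (9*D*t)*t - 491 = 9*D*t² - 491 = -491 + 9*D*t²)
-32130 - c(F(Z(3, -2)), 420) = -32130 - (-491 + 9*16*420²) = -32130 - (-491 + 9*16*176400) = -32130 - (-491 + 25401600) = -32130 - 1*25401109 = -32130 - 25401109 = -25433239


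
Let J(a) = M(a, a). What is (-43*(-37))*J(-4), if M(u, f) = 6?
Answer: 9546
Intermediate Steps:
J(a) = 6
(-43*(-37))*J(-4) = -43*(-37)*6 = 1591*6 = 9546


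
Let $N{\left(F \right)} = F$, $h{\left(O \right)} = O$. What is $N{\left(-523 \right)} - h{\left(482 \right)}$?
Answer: $-1005$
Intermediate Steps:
$N{\left(-523 \right)} - h{\left(482 \right)} = -523 - 482 = -1005$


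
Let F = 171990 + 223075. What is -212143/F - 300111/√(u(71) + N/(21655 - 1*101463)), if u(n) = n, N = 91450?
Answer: -212143/395065 - 400148*√6951922746/929153 ≈ -35908.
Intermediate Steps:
F = 395065
-212143/F - 300111/√(u(71) + N/(21655 - 1*101463)) = -212143/395065 - 300111/√(71 + 91450/(21655 - 1*101463)) = -212143*1/395065 - 300111/√(71 + 91450/(21655 - 101463)) = -212143/395065 - 300111/√(71 + 91450/(-79808)) = -212143/395065 - 300111/√(71 + 91450*(-1/79808)) = -212143/395065 - 300111/√(71 - 45725/39904) = -212143/395065 - 300111*4*√6951922746/2787459 = -212143/395065 - 400148*√6951922746/929153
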